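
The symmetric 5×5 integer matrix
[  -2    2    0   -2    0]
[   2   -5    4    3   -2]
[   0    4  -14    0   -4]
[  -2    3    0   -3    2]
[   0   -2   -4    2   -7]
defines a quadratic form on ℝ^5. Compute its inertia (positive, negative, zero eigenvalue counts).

step 0: pivot -2 → sign −
step 1: pivot -3 → sign −
step 2: pivot -26/3 → sign −
step 3: pivot -6/13 → sign −
step 4: pivot -1/3 → sign −
signature = (0, 5, 0)

Answer: (0, 5, 0)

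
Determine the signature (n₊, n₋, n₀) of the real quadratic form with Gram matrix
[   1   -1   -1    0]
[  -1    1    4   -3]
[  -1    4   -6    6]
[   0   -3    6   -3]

step 0: pivot 1 → sign +
step 1: pivot -7 → sign −
step 2: pivot 9/7 → sign +
step 3: pivot 2 → sign +
signature = (3, 1, 0)

Answer: (3, 1, 0)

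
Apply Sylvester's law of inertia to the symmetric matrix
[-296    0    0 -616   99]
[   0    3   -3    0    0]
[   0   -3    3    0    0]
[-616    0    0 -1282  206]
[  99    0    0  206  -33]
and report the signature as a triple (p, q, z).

Answer: (2, 2, 1)

Derivation:
step 0: pivot -296 → sign −
step 1: pivot 3 → sign +
step 2: pivot -2/37 → sign −
step 3: pivot 1/8 → sign +
step 4: row/col 4 already zero → sign 0
signature = (2, 2, 1)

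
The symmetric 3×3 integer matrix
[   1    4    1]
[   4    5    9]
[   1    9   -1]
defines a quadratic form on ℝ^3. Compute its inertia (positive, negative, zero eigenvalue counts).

Answer: (2, 1, 0)

Derivation:
step 0: pivot 1 → sign +
step 1: pivot -11 → sign −
step 2: pivot 3/11 → sign +
signature = (2, 1, 0)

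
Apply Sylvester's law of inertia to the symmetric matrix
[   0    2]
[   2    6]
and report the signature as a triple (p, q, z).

Answer: (1, 1, 0)

Derivation:
step 0: pivot 6 → sign +
step 1: pivot -2/3 → sign −
signature = (1, 1, 0)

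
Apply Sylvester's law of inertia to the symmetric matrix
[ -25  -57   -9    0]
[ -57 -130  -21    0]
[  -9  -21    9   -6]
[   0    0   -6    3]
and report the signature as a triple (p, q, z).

step 0: pivot -25 → sign −
step 1: pivot -1/25 → sign −
step 2: pivot 18 → sign +
step 3: pivot 1 → sign +
signature = (2, 2, 0)

Answer: (2, 2, 0)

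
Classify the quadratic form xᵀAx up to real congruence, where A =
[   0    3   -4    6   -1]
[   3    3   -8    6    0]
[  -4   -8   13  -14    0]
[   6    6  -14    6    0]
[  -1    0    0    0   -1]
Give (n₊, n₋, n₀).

Answer: (2, 3, 0)

Derivation:
step 0: pivot 3 → sign +
step 1: pivot -3 → sign −
step 2: pivot -3 → sign −
step 3: pivot -14/3 → sign −
step 4: pivot 2/21 → sign +
signature = (2, 3, 0)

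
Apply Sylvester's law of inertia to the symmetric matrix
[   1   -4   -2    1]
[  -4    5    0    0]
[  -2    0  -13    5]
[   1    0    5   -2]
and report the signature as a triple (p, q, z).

step 0: pivot 1 → sign +
step 1: pivot -11 → sign −
step 2: pivot -123/11 → sign −
step 3: pivot -2/41 → sign −
signature = (1, 3, 0)

Answer: (1, 3, 0)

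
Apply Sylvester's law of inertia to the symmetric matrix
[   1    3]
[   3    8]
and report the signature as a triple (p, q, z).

Answer: (1, 1, 0)

Derivation:
step 0: pivot 1 → sign +
step 1: pivot -1 → sign −
signature = (1, 1, 0)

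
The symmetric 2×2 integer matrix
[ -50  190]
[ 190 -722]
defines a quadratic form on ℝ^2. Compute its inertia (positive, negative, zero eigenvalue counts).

Answer: (0, 1, 1)

Derivation:
step 0: pivot -50 → sign −
step 1: row/col 1 already zero → sign 0
signature = (0, 1, 1)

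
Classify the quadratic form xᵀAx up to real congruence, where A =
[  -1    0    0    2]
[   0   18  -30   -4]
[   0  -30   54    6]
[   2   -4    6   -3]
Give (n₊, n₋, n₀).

Answer: (2, 1, 1)

Derivation:
step 0: pivot -1 → sign −
step 1: pivot 18 → sign +
step 2: pivot 4 → sign +
step 3: row/col 3 already zero → sign 0
signature = (2, 1, 1)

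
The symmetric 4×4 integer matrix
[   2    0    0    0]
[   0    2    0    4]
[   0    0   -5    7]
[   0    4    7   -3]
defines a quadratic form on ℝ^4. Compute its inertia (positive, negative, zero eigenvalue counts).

step 0: pivot 2 → sign +
step 1: pivot 2 → sign +
step 2: pivot -5 → sign −
step 3: pivot -6/5 → sign −
signature = (2, 2, 0)

Answer: (2, 2, 0)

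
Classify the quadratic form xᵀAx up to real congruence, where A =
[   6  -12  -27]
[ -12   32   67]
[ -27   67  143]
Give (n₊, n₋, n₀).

step 0: pivot 6 → sign +
step 1: pivot 8 → sign +
step 2: pivot 3/8 → sign +
signature = (3, 0, 0)

Answer: (3, 0, 0)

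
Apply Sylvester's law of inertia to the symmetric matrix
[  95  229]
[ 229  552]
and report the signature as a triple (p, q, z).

Answer: (1, 1, 0)

Derivation:
step 0: pivot 95 → sign +
step 1: pivot -1/95 → sign −
signature = (1, 1, 0)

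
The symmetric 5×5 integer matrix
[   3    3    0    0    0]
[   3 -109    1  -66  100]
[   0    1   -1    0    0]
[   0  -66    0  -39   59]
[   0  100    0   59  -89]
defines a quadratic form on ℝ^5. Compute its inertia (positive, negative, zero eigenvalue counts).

Answer: (3, 2, 0)

Derivation:
step 0: pivot 3 → sign +
step 1: pivot -112 → sign −
step 2: pivot -111/112 → sign −
step 3: pivot 9/37 → sign +
step 4: pivot 2/9 → sign +
signature = (3, 2, 0)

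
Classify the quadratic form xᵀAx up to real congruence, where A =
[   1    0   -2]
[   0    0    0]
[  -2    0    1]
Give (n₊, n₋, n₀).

step 0: pivot 1 → sign +
step 1: pivot -3 → sign −
step 2: row/col 2 already zero → sign 0
signature = (1, 1, 1)

Answer: (1, 1, 1)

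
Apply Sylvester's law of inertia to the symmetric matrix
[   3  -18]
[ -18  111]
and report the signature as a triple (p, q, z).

step 0: pivot 3 → sign +
step 1: pivot 3 → sign +
signature = (2, 0, 0)

Answer: (2, 0, 0)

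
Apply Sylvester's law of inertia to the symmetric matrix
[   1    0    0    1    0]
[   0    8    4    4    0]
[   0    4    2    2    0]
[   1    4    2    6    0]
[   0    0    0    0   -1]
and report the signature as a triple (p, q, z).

step 0: pivot 1 → sign +
step 1: pivot 8 → sign +
step 2: pivot 3 → sign +
step 3: pivot -1 → sign −
step 4: row/col 4 already zero → sign 0
signature = (3, 1, 1)

Answer: (3, 1, 1)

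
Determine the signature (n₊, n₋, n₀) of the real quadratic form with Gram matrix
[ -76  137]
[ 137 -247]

step 0: pivot -76 → sign −
step 1: pivot -3/76 → sign −
signature = (0, 2, 0)

Answer: (0, 2, 0)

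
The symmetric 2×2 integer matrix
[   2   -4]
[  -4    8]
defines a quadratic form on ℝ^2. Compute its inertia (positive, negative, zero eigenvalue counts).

Answer: (1, 0, 1)

Derivation:
step 0: pivot 2 → sign +
step 1: row/col 1 already zero → sign 0
signature = (1, 0, 1)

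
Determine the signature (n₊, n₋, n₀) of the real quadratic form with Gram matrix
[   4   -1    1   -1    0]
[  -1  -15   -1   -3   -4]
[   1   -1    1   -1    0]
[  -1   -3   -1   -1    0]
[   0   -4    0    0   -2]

step 0: pivot 4 → sign +
step 1: pivot -61/4 → sign −
step 2: pivot 48/61 → sign +
step 3: pivot -1 → sign −
step 4: row/col 4 already zero → sign 0
signature = (2, 2, 1)

Answer: (2, 2, 1)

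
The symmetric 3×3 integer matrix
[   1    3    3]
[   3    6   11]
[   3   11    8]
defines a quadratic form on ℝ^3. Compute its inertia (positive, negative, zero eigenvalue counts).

step 0: pivot 1 → sign +
step 1: pivot -3 → sign −
step 2: pivot 1/3 → sign +
signature = (2, 1, 0)

Answer: (2, 1, 0)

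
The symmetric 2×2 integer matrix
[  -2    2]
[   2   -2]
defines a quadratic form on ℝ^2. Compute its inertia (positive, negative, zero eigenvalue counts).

Answer: (0, 1, 1)

Derivation:
step 0: pivot -2 → sign −
step 1: row/col 1 already zero → sign 0
signature = (0, 1, 1)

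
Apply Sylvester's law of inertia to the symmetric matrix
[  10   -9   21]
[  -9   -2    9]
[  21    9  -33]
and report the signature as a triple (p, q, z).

step 0: pivot 10 → sign +
step 1: pivot -101/10 → sign −
step 2: pivot -3/101 → sign −
signature = (1, 2, 0)

Answer: (1, 2, 0)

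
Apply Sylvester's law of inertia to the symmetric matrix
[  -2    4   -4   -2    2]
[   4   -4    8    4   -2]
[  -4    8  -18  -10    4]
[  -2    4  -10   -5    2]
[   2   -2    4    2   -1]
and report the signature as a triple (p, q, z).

Answer: (2, 2, 1)

Derivation:
step 0: pivot -2 → sign −
step 1: pivot 4 → sign +
step 2: pivot -10 → sign −
step 3: pivot 3/5 → sign +
step 4: row/col 4 already zero → sign 0
signature = (2, 2, 1)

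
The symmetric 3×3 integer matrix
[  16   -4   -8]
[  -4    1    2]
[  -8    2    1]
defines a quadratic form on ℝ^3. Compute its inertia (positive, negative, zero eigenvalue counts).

Answer: (1, 1, 1)

Derivation:
step 0: pivot 16 → sign +
step 1: pivot -3 → sign −
step 2: row/col 2 already zero → sign 0
signature = (1, 1, 1)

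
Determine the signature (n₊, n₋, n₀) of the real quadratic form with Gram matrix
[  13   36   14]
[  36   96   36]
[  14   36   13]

Answer: (1, 1, 1)

Derivation:
step 0: pivot 13 → sign +
step 1: pivot -48/13 → sign −
step 2: row/col 2 already zero → sign 0
signature = (1, 1, 1)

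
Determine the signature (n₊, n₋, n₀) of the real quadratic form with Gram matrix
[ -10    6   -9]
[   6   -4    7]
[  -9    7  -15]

step 0: pivot -10 → sign −
step 1: pivot -2/5 → sign −
step 2: pivot -1/2 → sign −
signature = (0, 3, 0)

Answer: (0, 3, 0)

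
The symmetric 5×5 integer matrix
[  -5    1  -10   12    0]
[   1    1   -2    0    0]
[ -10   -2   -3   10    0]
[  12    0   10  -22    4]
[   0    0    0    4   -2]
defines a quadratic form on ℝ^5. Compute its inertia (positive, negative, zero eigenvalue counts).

step 0: pivot -5 → sign −
step 1: pivot 6/5 → sign +
step 2: pivot 11/3 → sign +
step 3: pivot -86/11 → sign −
step 4: pivot 2/43 → sign +
signature = (3, 2, 0)

Answer: (3, 2, 0)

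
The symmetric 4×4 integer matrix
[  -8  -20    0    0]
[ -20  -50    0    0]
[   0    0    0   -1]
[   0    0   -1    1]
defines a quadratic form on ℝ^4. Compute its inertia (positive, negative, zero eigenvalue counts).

step 0: pivot -8 → sign −
step 1: pivot 1 → sign +
step 2: pivot -1 → sign −
step 3: row/col 3 already zero → sign 0
signature = (1, 2, 1)

Answer: (1, 2, 1)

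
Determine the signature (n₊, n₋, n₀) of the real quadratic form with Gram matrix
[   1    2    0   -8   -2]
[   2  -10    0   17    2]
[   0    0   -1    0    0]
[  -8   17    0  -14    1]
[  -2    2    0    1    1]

step 0: pivot 1 → sign +
step 1: pivot -14 → sign −
step 2: pivot -1 → sign −
step 3: pivot -3/14 → sign −
step 4: pivot 3 → sign +
signature = (2, 3, 0)

Answer: (2, 3, 0)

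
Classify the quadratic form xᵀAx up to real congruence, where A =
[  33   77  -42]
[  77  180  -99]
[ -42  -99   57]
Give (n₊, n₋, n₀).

step 0: pivot 33 → sign +
step 1: pivot 1/3 → sign +
step 2: pivot 6/11 → sign +
signature = (3, 0, 0)

Answer: (3, 0, 0)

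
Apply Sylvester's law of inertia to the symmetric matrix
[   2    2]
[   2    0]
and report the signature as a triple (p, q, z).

step 0: pivot 2 → sign +
step 1: pivot -2 → sign −
signature = (1, 1, 0)

Answer: (1, 1, 0)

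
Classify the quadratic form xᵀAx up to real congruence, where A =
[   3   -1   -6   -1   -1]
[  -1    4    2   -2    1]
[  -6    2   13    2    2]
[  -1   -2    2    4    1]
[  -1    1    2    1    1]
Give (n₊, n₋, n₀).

step 0: pivot 3 → sign +
step 1: pivot 11/3 → sign +
step 2: pivot 1 → sign +
step 3: pivot 24/11 → sign +
step 4: row/col 4 already zero → sign 0
signature = (4, 0, 1)

Answer: (4, 0, 1)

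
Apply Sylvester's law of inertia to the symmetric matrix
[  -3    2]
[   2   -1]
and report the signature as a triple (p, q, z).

step 0: pivot -3 → sign −
step 1: pivot 1/3 → sign +
signature = (1, 1, 0)

Answer: (1, 1, 0)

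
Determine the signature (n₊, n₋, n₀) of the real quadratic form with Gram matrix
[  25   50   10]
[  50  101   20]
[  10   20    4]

Answer: (2, 0, 1)

Derivation:
step 0: pivot 25 → sign +
step 1: pivot 1 → sign +
step 2: row/col 2 already zero → sign 0
signature = (2, 0, 1)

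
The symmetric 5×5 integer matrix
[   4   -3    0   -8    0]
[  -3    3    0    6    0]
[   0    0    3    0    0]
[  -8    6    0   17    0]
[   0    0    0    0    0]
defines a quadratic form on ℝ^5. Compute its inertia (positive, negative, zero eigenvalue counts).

step 0: pivot 4 → sign +
step 1: pivot 3/4 → sign +
step 2: pivot 3 → sign +
step 3: pivot 1 → sign +
step 4: row/col 4 already zero → sign 0
signature = (4, 0, 1)

Answer: (4, 0, 1)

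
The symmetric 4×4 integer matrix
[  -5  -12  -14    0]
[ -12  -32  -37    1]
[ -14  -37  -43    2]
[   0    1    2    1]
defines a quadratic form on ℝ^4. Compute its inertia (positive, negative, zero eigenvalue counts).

Answer: (1, 3, 0)

Derivation:
step 0: pivot -5 → sign −
step 1: pivot -16/5 → sign −
step 2: pivot -3/16 → sign −
step 3: pivot 6 → sign +
signature = (1, 3, 0)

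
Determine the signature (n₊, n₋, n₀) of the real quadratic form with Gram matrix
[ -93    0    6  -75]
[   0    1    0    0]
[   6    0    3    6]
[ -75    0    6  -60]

Answer: (3, 1, 0)

Derivation:
step 0: pivot -93 → sign −
step 1: pivot 1 → sign +
step 2: pivot 105/31 → sign +
step 3: pivot 3/35 → sign +
signature = (3, 1, 0)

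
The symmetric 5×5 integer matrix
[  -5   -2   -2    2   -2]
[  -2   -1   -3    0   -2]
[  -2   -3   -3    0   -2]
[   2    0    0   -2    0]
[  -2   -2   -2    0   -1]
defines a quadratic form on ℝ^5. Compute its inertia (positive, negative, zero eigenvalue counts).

Answer: (2, 3, 0)

Derivation:
step 0: pivot -5 → sign −
step 1: pivot -1/5 → sign −
step 2: pivot 22 → sign +
step 3: pivot -10/11 → sign −
step 4: pivot 3/5 → sign +
signature = (2, 3, 0)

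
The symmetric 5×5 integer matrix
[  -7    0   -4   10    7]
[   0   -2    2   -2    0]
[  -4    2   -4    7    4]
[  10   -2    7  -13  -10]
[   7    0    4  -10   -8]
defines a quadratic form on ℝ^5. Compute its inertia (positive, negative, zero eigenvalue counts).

step 0: pivot -7 → sign −
step 1: pivot -2 → sign −
step 2: pivot 2/7 → sign +
step 3: pivot 3/2 → sign +
step 4: pivot -1 → sign −
signature = (2, 3, 0)

Answer: (2, 3, 0)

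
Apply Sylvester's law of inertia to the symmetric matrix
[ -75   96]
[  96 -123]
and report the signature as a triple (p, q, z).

Answer: (0, 2, 0)

Derivation:
step 0: pivot -75 → sign −
step 1: pivot -3/25 → sign −
signature = (0, 2, 0)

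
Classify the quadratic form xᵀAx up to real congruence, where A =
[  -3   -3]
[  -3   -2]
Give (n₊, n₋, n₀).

step 0: pivot -3 → sign −
step 1: pivot 1 → sign +
signature = (1, 1, 0)

Answer: (1, 1, 0)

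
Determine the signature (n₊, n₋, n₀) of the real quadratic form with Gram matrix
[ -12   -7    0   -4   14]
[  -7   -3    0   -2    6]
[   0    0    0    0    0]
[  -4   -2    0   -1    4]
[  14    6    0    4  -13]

step 0: pivot -12 → sign −
step 1: pivot 13/12 → sign +
step 2: pivot 3/13 → sign +
step 3: pivot -1 → sign −
step 4: row/col 4 already zero → sign 0
signature = (2, 2, 1)

Answer: (2, 2, 1)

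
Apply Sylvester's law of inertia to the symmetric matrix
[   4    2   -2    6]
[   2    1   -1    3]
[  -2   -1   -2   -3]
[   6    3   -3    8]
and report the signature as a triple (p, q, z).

step 0: pivot 4 → sign +
step 1: pivot -3 → sign −
step 2: pivot -1 → sign −
step 3: row/col 3 already zero → sign 0
signature = (1, 2, 1)

Answer: (1, 2, 1)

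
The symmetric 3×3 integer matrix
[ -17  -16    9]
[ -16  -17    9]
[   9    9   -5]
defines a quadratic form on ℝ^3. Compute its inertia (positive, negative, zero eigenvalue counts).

Answer: (0, 3, 0)

Derivation:
step 0: pivot -17 → sign −
step 1: pivot -33/17 → sign −
step 2: pivot -1/11 → sign −
signature = (0, 3, 0)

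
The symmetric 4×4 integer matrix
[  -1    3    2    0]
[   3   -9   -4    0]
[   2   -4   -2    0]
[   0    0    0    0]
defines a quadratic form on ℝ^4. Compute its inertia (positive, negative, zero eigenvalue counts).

step 0: pivot -1 → sign −
step 1: pivot 2 → sign +
step 2: pivot -2 → sign −
step 3: row/col 3 already zero → sign 0
signature = (1, 2, 1)

Answer: (1, 2, 1)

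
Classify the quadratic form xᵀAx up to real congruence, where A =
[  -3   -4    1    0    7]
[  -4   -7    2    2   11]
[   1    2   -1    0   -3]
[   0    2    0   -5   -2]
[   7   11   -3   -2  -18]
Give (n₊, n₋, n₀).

Answer: (0, 4, 1)

Derivation:
step 0: pivot -3 → sign −
step 1: pivot -5/3 → sign −
step 2: pivot -2/5 → sign −
step 3: pivot -1 → sign −
step 4: row/col 4 already zero → sign 0
signature = (0, 4, 1)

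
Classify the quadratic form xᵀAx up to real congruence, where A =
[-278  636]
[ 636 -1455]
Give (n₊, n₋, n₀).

Answer: (1, 1, 0)

Derivation:
step 0: pivot -278 → sign −
step 1: pivot 3/139 → sign +
signature = (1, 1, 0)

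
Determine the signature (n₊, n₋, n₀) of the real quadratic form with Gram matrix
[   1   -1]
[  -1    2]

Answer: (2, 0, 0)

Derivation:
step 0: pivot 1 → sign +
step 1: pivot 1 → sign +
signature = (2, 0, 0)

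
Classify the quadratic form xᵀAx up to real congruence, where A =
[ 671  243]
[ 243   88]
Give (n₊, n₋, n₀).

step 0: pivot 671 → sign +
step 1: pivot -1/671 → sign −
signature = (1, 1, 0)

Answer: (1, 1, 0)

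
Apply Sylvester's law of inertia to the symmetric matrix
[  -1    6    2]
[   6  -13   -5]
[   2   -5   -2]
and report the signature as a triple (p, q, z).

step 0: pivot -1 → sign −
step 1: pivot 23 → sign +
step 2: pivot -3/23 → sign −
signature = (1, 2, 0)

Answer: (1, 2, 0)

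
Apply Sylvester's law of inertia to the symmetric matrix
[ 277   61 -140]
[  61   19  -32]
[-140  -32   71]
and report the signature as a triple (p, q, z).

step 0: pivot 277 → sign +
step 1: pivot 1542/277 → sign +
step 2: pivot -1/257 → sign −
signature = (2, 1, 0)

Answer: (2, 1, 0)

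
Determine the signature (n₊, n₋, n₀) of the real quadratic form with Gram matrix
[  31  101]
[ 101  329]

Answer: (1, 1, 0)

Derivation:
step 0: pivot 31 → sign +
step 1: pivot -2/31 → sign −
signature = (1, 1, 0)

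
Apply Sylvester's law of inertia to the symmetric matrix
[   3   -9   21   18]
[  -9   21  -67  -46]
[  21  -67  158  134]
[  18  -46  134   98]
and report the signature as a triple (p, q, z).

step 0: pivot 3 → sign +
step 1: pivot -6 → sign −
step 2: pivot 41/3 → sign +
step 3: pivot 6/41 → sign +
signature = (3, 1, 0)

Answer: (3, 1, 0)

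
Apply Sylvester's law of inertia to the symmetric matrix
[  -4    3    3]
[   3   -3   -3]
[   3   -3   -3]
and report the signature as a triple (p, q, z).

Answer: (0, 2, 1)

Derivation:
step 0: pivot -4 → sign −
step 1: pivot -3/4 → sign −
step 2: row/col 2 already zero → sign 0
signature = (0, 2, 1)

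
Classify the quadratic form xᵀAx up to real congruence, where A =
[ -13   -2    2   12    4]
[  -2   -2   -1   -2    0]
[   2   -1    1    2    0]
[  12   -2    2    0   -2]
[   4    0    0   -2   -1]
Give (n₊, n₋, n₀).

Answer: (1, 3, 1)

Derivation:
step 0: pivot -13 → sign −
step 1: pivot -22/13 → sign −
step 2: pivot 51/22 → sign +
step 3: pivot -4/17 → sign −
step 4: row/col 4 already zero → sign 0
signature = (1, 3, 1)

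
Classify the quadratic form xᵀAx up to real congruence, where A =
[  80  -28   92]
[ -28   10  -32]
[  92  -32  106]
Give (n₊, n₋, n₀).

step 0: pivot 80 → sign +
step 1: pivot 1/5 → sign +
step 2: row/col 2 already zero → sign 0
signature = (2, 0, 1)

Answer: (2, 0, 1)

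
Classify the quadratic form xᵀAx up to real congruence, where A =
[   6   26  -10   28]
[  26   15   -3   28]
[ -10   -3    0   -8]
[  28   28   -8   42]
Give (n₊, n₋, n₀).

Answer: (2, 2, 0)

Derivation:
step 0: pivot 6 → sign +
step 1: pivot -293/3 → sign −
step 2: pivot -3/293 → sign −
step 3: pivot 2 → sign +
signature = (2, 2, 0)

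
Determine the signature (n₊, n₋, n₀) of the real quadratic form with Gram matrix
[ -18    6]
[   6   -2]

step 0: pivot -18 → sign −
step 1: row/col 1 already zero → sign 0
signature = (0, 1, 1)

Answer: (0, 1, 1)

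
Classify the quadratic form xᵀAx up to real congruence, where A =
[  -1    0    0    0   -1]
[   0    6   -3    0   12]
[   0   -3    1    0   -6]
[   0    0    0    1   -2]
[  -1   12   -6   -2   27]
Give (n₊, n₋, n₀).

step 0: pivot -1 → sign −
step 1: pivot 6 → sign +
step 2: pivot -1/2 → sign −
step 3: pivot 1 → sign +
step 4: row/col 4 already zero → sign 0
signature = (2, 2, 1)

Answer: (2, 2, 1)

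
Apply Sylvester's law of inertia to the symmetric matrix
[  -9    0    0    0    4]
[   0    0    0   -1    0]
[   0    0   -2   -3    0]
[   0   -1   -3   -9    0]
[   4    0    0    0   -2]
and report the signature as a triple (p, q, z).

Answer: (1, 4, 0)

Derivation:
step 0: pivot -9 → sign −
step 1: pivot -2 → sign −
step 2: pivot -9/2 → sign −
step 3: pivot 2/9 → sign +
step 4: pivot -2/9 → sign −
signature = (1, 4, 0)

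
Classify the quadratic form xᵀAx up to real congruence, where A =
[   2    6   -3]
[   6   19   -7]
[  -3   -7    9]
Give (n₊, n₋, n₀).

step 0: pivot 2 → sign +
step 1: pivot 1 → sign +
step 2: pivot 1/2 → sign +
signature = (3, 0, 0)

Answer: (3, 0, 0)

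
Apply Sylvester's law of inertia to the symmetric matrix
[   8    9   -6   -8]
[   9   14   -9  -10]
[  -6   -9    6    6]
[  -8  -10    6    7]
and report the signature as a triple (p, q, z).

step 0: pivot 8 → sign +
step 1: pivot 31/8 → sign +
step 2: pivot 6/31 → sign +
step 3: pivot -3 → sign −
signature = (3, 1, 0)

Answer: (3, 1, 0)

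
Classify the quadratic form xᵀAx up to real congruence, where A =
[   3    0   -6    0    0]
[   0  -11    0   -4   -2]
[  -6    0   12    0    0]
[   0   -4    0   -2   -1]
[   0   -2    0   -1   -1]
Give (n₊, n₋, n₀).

step 0: pivot 3 → sign +
step 1: pivot -11 → sign −
step 2: pivot -6/11 → sign −
step 3: pivot -1/2 → sign −
step 4: row/col 4 already zero → sign 0
signature = (1, 3, 1)

Answer: (1, 3, 1)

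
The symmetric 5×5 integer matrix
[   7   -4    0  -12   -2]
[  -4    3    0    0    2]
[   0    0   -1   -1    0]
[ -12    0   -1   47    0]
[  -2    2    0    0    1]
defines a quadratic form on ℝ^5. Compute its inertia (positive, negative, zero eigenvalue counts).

step 0: pivot 7 → sign +
step 1: pivot 5/7 → sign +
step 2: pivot -1 → sign −
step 3: pivot -192/5 → sign −
step 4: row/col 4 already zero → sign 0
signature = (2, 2, 1)

Answer: (2, 2, 1)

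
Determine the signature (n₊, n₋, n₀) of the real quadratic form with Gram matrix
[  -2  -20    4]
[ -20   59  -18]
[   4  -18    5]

step 0: pivot -2 → sign −
step 1: pivot 259 → sign +
step 2: pivot 3/259 → sign +
signature = (2, 1, 0)

Answer: (2, 1, 0)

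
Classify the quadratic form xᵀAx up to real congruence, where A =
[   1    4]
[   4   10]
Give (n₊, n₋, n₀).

step 0: pivot 1 → sign +
step 1: pivot -6 → sign −
signature = (1, 1, 0)

Answer: (1, 1, 0)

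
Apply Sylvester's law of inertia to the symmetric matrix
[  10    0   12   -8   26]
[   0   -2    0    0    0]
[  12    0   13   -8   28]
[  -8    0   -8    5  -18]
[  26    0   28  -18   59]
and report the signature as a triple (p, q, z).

step 0: pivot 10 → sign +
step 1: pivot -2 → sign −
step 2: pivot -7/5 → sign −
step 3: pivot 3/7 → sign +
step 4: pivot -3 → sign −
signature = (2, 3, 0)

Answer: (2, 3, 0)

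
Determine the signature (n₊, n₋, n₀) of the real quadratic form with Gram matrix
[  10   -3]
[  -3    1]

Answer: (2, 0, 0)

Derivation:
step 0: pivot 10 → sign +
step 1: pivot 1/10 → sign +
signature = (2, 0, 0)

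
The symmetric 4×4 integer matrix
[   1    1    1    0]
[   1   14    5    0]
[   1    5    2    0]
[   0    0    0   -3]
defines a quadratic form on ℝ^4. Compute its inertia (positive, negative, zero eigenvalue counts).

Answer: (2, 2, 0)

Derivation:
step 0: pivot 1 → sign +
step 1: pivot 13 → sign +
step 2: pivot -3/13 → sign −
step 3: pivot -3 → sign −
signature = (2, 2, 0)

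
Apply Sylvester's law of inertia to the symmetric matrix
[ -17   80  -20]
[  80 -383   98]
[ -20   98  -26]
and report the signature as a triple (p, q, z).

Answer: (0, 3, 0)

Derivation:
step 0: pivot -17 → sign −
step 1: pivot -111/17 → sign −
step 2: pivot -6/37 → sign −
signature = (0, 3, 0)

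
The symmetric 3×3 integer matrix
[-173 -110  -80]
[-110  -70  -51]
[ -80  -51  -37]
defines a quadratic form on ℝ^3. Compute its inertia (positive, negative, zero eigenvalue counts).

Answer: (1, 2, 0)

Derivation:
step 0: pivot -173 → sign −
step 1: pivot -10/173 → sign −
step 2: pivot 3/10 → sign +
signature = (1, 2, 0)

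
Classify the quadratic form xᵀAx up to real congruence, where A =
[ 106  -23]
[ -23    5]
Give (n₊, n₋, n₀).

Answer: (2, 0, 0)

Derivation:
step 0: pivot 106 → sign +
step 1: pivot 1/106 → sign +
signature = (2, 0, 0)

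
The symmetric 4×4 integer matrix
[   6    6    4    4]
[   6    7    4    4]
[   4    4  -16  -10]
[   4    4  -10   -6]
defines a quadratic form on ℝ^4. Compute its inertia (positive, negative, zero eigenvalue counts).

Answer: (2, 2, 0)

Derivation:
step 0: pivot 6 → sign +
step 1: pivot 1 → sign +
step 2: pivot -56/3 → sign −
step 3: pivot -1/14 → sign −
signature = (2, 2, 0)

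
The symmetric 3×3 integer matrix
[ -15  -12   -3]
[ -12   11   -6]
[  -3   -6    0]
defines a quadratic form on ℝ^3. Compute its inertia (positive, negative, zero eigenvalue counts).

step 0: pivot -15 → sign −
step 1: pivot 103/5 → sign +
step 2: pivot -3/103 → sign −
signature = (1, 2, 0)

Answer: (1, 2, 0)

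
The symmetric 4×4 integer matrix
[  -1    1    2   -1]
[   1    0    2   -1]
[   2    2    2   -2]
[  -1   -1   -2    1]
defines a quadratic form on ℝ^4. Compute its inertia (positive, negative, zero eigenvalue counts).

Answer: (1, 3, 0)

Derivation:
step 0: pivot -1 → sign −
step 1: pivot 1 → sign +
step 2: pivot -10 → sign −
step 3: pivot -2/5 → sign −
signature = (1, 3, 0)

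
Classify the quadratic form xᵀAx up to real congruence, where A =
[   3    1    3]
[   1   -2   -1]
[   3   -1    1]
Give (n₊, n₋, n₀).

step 0: pivot 3 → sign +
step 1: pivot -7/3 → sign −
step 2: pivot -2/7 → sign −
signature = (1, 2, 0)

Answer: (1, 2, 0)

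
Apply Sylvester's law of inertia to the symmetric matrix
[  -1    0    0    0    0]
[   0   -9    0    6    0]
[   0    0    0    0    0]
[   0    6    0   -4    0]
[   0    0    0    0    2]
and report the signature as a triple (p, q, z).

Answer: (1, 2, 2)

Derivation:
step 0: pivot -1 → sign −
step 1: pivot -9 → sign −
step 2: pivot 2 → sign +
step 3: row/col 3 already zero → sign 0
step 4: row/col 4 already zero → sign 0
signature = (1, 2, 2)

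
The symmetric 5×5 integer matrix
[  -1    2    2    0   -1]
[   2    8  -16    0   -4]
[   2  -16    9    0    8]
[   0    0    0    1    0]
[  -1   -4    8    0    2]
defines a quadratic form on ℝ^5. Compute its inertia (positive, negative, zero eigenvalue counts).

Answer: (3, 1, 1)

Derivation:
step 0: pivot -1 → sign −
step 1: pivot 12 → sign +
step 2: pivot 1 → sign +
step 3: pivot 1 → sign +
step 4: row/col 4 already zero → sign 0
signature = (3, 1, 1)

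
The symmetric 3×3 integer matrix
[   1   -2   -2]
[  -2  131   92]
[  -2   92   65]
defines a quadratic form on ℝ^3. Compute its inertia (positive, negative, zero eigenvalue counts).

step 0: pivot 1 → sign +
step 1: pivot 127 → sign +
step 2: pivot 3/127 → sign +
signature = (3, 0, 0)

Answer: (3, 0, 0)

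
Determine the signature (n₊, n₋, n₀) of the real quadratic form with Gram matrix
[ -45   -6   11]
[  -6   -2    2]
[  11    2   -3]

step 0: pivot -45 → sign −
step 1: pivot -6/5 → sign −
step 2: pivot -2/27 → sign −
signature = (0, 3, 0)

Answer: (0, 3, 0)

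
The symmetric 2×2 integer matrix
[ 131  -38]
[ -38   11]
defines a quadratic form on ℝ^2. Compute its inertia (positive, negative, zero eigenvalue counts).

Answer: (1, 1, 0)

Derivation:
step 0: pivot 131 → sign +
step 1: pivot -3/131 → sign −
signature = (1, 1, 0)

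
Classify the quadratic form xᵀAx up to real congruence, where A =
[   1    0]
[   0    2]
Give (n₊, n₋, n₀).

step 0: pivot 1 → sign +
step 1: pivot 2 → sign +
signature = (2, 0, 0)

Answer: (2, 0, 0)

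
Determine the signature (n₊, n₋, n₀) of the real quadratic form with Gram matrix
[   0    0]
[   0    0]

Answer: (0, 0, 2)

Derivation:
step 0: row/col 0 already zero → sign 0
step 1: row/col 1 already zero → sign 0
signature = (0, 0, 2)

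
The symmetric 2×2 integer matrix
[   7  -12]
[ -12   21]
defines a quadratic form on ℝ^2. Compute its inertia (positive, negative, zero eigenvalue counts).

Answer: (2, 0, 0)

Derivation:
step 0: pivot 7 → sign +
step 1: pivot 3/7 → sign +
signature = (2, 0, 0)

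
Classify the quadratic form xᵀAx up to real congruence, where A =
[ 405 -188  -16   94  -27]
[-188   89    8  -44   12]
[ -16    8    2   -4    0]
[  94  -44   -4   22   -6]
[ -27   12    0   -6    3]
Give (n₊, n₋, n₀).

step 0: pivot 405 → sign +
step 1: pivot 701/405 → sign +
step 2: pivot 826/701 → sign +
step 3: pivot 34/413 → sign +
step 4: pivot 6/17 → sign +
signature = (5, 0, 0)

Answer: (5, 0, 0)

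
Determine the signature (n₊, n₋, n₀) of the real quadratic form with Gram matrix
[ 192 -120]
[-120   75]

Answer: (1, 0, 1)

Derivation:
step 0: pivot 192 → sign +
step 1: row/col 1 already zero → sign 0
signature = (1, 0, 1)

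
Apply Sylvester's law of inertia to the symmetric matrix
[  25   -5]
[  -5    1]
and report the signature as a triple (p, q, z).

step 0: pivot 25 → sign +
step 1: row/col 1 already zero → sign 0
signature = (1, 0, 1)

Answer: (1, 0, 1)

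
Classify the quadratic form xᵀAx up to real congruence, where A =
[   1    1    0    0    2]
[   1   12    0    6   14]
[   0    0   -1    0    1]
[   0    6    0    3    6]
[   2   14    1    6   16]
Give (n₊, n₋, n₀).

Answer: (3, 2, 0)

Derivation:
step 0: pivot 1 → sign +
step 1: pivot 11 → sign +
step 2: pivot -1 → sign −
step 3: pivot -3/11 → sign −
step 4: pivot 1 → sign +
signature = (3, 2, 0)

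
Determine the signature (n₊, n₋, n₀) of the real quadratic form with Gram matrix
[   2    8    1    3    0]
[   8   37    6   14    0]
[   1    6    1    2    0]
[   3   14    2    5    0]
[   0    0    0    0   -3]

step 0: pivot 2 → sign +
step 1: pivot 5 → sign +
step 2: pivot -3/10 → sign −
step 3: pivot -3 → sign −
step 4: row/col 4 already zero → sign 0
signature = (2, 2, 1)

Answer: (2, 2, 1)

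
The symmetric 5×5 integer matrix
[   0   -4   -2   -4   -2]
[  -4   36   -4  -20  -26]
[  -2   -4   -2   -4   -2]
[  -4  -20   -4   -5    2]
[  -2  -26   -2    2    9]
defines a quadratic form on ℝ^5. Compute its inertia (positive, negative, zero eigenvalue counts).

Answer: (2, 2, 1)

Derivation:
step 0: pivot 36 → sign +
step 1: pivot -4/9 → sign −
step 2: pivot 11 → sign +
step 3: pivot -3/11 → sign −
step 4: row/col 4 already zero → sign 0
signature = (2, 2, 1)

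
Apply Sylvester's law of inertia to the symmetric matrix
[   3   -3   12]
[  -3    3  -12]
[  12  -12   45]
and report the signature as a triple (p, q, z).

step 0: pivot 3 → sign +
step 1: pivot -3 → sign −
step 2: row/col 2 already zero → sign 0
signature = (1, 1, 1)

Answer: (1, 1, 1)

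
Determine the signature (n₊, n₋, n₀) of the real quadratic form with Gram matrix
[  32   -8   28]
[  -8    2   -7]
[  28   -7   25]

step 0: pivot 32 → sign +
step 1: pivot 1/2 → sign +
step 2: row/col 2 already zero → sign 0
signature = (2, 0, 1)

Answer: (2, 0, 1)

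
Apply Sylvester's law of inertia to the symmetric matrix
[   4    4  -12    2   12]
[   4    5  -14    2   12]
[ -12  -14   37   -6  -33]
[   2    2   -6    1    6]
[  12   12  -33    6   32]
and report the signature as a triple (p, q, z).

step 0: pivot 4 → sign +
step 1: pivot 1 → sign +
step 2: pivot -3 → sign −
step 3: pivot -1 → sign −
step 4: row/col 4 already zero → sign 0
signature = (2, 2, 1)

Answer: (2, 2, 1)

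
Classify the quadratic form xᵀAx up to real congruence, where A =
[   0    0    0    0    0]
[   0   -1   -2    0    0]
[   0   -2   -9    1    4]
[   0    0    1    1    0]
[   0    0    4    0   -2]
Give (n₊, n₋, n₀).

step 0: pivot -1 → sign −
step 1: pivot -5 → sign −
step 2: pivot 6/5 → sign +
step 3: pivot 2/3 → sign +
step 4: row/col 4 already zero → sign 0
signature = (2, 2, 1)

Answer: (2, 2, 1)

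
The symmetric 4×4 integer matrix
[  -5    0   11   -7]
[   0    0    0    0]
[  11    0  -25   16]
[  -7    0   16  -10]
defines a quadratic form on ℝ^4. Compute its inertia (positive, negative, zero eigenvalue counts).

step 0: pivot -5 → sign −
step 1: pivot -4/5 → sign −
step 2: pivot 1/4 → sign +
step 3: row/col 3 already zero → sign 0
signature = (1, 2, 1)

Answer: (1, 2, 1)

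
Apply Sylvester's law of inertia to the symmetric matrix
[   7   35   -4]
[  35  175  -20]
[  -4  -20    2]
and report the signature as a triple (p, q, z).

Answer: (1, 1, 1)

Derivation:
step 0: pivot 7 → sign +
step 1: pivot -2/7 → sign −
step 2: row/col 2 already zero → sign 0
signature = (1, 1, 1)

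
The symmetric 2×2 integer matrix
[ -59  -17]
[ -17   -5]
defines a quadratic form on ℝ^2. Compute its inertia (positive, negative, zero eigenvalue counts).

Answer: (0, 2, 0)

Derivation:
step 0: pivot -59 → sign −
step 1: pivot -6/59 → sign −
signature = (0, 2, 0)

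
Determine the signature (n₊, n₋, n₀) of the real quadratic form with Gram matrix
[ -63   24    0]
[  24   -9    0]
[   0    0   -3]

Answer: (1, 2, 0)

Derivation:
step 0: pivot -63 → sign −
step 1: pivot 1/7 → sign +
step 2: pivot -3 → sign −
signature = (1, 2, 0)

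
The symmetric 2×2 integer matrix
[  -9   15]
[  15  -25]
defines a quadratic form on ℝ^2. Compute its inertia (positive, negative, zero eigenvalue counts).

Answer: (0, 1, 1)

Derivation:
step 0: pivot -9 → sign −
step 1: row/col 1 already zero → sign 0
signature = (0, 1, 1)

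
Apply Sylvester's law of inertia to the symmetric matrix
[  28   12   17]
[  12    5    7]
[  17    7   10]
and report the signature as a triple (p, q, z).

step 0: pivot 28 → sign +
step 1: pivot -1/7 → sign −
step 2: pivot 1/4 → sign +
signature = (2, 1, 0)

Answer: (2, 1, 0)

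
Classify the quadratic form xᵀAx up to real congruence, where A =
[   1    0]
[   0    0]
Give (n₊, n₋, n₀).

Answer: (1, 0, 1)

Derivation:
step 0: pivot 1 → sign +
step 1: row/col 1 already zero → sign 0
signature = (1, 0, 1)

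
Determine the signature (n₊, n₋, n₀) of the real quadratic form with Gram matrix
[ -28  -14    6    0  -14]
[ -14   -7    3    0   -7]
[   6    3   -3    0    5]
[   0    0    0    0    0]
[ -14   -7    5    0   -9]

Answer: (1, 2, 2)

Derivation:
step 0: pivot -28 → sign −
step 1: pivot -12/7 → sign −
step 2: pivot 1/3 → sign +
step 3: row/col 3 already zero → sign 0
step 4: row/col 4 already zero → sign 0
signature = (1, 2, 2)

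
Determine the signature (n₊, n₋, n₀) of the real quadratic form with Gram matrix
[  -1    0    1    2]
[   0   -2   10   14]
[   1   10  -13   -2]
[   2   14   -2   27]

Answer: (2, 2, 0)

Derivation:
step 0: pivot -1 → sign −
step 1: pivot -2 → sign −
step 2: pivot 38 → sign +
step 3: pivot 1/19 → sign +
signature = (2, 2, 0)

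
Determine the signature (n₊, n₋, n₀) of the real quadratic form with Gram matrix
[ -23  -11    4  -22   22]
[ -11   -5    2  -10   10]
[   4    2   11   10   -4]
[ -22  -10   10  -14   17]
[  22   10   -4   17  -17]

Answer: (3, 2, 0)

Derivation:
step 0: pivot -23 → sign −
step 1: pivot 6/23 → sign +
step 2: pivot 35/3 → sign +
step 3: pivot 102/35 → sign +
step 4: pivot -3/34 → sign −
signature = (3, 2, 0)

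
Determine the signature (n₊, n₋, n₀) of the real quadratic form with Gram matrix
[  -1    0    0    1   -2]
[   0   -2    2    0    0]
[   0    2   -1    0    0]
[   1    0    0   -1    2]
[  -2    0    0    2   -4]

step 0: pivot -1 → sign −
step 1: pivot -2 → sign −
step 2: pivot 1 → sign +
step 3: row/col 3 already zero → sign 0
step 4: row/col 4 already zero → sign 0
signature = (1, 2, 2)

Answer: (1, 2, 2)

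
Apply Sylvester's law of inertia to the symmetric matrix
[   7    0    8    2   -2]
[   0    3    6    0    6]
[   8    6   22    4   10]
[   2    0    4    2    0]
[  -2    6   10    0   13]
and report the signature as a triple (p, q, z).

step 0: pivot 7 → sign +
step 1: pivot 3 → sign +
step 2: pivot 6/7 → sign +
step 3: pivot -2 → sign −
step 4: pivot 1/3 → sign +
signature = (4, 1, 0)

Answer: (4, 1, 0)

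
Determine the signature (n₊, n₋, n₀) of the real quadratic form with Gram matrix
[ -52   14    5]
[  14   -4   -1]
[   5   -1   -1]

step 0: pivot -52 → sign −
step 1: pivot -3/13 → sign −
step 2: row/col 2 already zero → sign 0
signature = (0, 2, 1)

Answer: (0, 2, 1)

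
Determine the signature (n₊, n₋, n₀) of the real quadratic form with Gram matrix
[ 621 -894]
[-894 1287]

Answer: (1, 1, 0)

Derivation:
step 0: pivot 621 → sign +
step 1: pivot -1/69 → sign −
signature = (1, 1, 0)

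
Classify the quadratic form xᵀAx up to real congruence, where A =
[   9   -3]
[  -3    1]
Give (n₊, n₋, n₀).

step 0: pivot 9 → sign +
step 1: row/col 1 already zero → sign 0
signature = (1, 0, 1)

Answer: (1, 0, 1)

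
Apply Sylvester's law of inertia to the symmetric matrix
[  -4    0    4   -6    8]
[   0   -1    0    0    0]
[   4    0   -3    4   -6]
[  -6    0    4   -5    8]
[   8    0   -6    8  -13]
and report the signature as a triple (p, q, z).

Answer: (1, 3, 1)

Derivation:
step 0: pivot -4 → sign −
step 1: pivot -1 → sign −
step 2: pivot 1 → sign +
step 3: pivot -1 → sign −
step 4: row/col 4 already zero → sign 0
signature = (1, 3, 1)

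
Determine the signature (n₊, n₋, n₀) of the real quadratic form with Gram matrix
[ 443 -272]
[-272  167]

step 0: pivot 443 → sign +
step 1: pivot -3/443 → sign −
signature = (1, 1, 0)

Answer: (1, 1, 0)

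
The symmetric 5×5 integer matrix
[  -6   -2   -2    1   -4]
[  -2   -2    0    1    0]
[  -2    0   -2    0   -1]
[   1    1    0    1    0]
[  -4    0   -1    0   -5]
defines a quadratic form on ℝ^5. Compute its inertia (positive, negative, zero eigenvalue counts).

step 0: pivot -6 → sign −
step 1: pivot -4/3 → sign −
step 2: pivot -1 → sign −
step 3: pivot 3/2 → sign +
step 4: row/col 4 already zero → sign 0
signature = (1, 3, 1)

Answer: (1, 3, 1)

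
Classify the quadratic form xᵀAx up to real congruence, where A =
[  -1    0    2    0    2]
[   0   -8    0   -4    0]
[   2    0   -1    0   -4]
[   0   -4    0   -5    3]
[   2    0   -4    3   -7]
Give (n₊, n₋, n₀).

step 0: pivot -1 → sign −
step 1: pivot -8 → sign −
step 2: pivot 3 → sign +
step 3: pivot -3 → sign −
step 4: row/col 4 already zero → sign 0
signature = (1, 3, 1)

Answer: (1, 3, 1)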